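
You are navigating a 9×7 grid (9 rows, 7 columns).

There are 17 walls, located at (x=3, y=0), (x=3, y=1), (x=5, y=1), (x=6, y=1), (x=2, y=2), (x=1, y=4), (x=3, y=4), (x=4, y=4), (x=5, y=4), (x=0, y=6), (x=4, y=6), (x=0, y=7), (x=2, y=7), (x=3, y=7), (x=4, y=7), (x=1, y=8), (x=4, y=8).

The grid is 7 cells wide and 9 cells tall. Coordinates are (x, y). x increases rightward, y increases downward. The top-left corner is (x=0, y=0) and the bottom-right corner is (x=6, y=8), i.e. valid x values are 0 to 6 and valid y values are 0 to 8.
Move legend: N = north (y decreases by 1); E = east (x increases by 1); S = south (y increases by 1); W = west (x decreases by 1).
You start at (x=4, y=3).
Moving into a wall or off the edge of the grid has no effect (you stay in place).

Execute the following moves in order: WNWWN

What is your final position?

Start: (x=4, y=3)
  W (west): (x=4, y=3) -> (x=3, y=3)
  N (north): (x=3, y=3) -> (x=3, y=2)
  W (west): blocked, stay at (x=3, y=2)
  W (west): blocked, stay at (x=3, y=2)
  N (north): blocked, stay at (x=3, y=2)
Final: (x=3, y=2)

Answer: Final position: (x=3, y=2)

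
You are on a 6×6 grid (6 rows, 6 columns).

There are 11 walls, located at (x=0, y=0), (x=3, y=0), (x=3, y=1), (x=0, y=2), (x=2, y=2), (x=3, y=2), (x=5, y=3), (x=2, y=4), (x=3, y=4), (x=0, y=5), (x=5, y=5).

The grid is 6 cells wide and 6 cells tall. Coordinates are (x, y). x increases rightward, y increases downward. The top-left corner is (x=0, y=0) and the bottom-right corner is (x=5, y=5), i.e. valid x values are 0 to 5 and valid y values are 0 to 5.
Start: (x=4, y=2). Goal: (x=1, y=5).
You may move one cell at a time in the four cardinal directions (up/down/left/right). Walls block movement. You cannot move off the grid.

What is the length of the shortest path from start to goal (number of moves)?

Answer: Shortest path length: 6

Derivation:
BFS from (x=4, y=2) until reaching (x=1, y=5):
  Distance 0: (x=4, y=2)
  Distance 1: (x=4, y=1), (x=5, y=2), (x=4, y=3)
  Distance 2: (x=4, y=0), (x=5, y=1), (x=3, y=3), (x=4, y=4)
  Distance 3: (x=5, y=0), (x=2, y=3), (x=5, y=4), (x=4, y=5)
  Distance 4: (x=1, y=3), (x=3, y=5)
  Distance 5: (x=1, y=2), (x=0, y=3), (x=1, y=4), (x=2, y=5)
  Distance 6: (x=1, y=1), (x=0, y=4), (x=1, y=5)  <- goal reached here
One shortest path (6 moves): (x=4, y=2) -> (x=4, y=3) -> (x=3, y=3) -> (x=2, y=3) -> (x=1, y=3) -> (x=1, y=4) -> (x=1, y=5)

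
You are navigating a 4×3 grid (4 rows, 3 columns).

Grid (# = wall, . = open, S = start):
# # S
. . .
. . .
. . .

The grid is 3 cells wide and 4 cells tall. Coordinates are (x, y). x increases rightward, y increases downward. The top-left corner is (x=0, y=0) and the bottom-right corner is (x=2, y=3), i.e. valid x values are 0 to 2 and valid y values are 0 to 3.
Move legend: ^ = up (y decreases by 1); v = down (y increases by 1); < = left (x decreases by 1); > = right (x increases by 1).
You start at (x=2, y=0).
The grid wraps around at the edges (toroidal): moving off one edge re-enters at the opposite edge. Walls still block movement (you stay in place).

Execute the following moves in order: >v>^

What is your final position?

Start: (x=2, y=0)
  > (right): blocked, stay at (x=2, y=0)
  v (down): (x=2, y=0) -> (x=2, y=1)
  > (right): (x=2, y=1) -> (x=0, y=1)
  ^ (up): blocked, stay at (x=0, y=1)
Final: (x=0, y=1)

Answer: Final position: (x=0, y=1)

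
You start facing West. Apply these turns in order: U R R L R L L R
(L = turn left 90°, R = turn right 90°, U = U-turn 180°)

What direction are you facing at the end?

Start: West
  U (U-turn (180°)) -> East
  R (right (90° clockwise)) -> South
  R (right (90° clockwise)) -> West
  L (left (90° counter-clockwise)) -> South
  R (right (90° clockwise)) -> West
  L (left (90° counter-clockwise)) -> South
  L (left (90° counter-clockwise)) -> East
  R (right (90° clockwise)) -> South
Final: South

Answer: Final heading: South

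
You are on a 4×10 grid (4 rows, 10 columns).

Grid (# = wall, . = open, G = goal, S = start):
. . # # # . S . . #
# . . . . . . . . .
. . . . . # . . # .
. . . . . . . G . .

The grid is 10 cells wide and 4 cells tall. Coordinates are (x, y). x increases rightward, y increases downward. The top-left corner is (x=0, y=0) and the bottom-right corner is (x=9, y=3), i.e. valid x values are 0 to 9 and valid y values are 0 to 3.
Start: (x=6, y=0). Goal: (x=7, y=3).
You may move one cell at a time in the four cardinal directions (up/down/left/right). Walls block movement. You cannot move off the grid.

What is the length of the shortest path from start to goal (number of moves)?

Answer: Shortest path length: 4

Derivation:
BFS from (x=6, y=0) until reaching (x=7, y=3):
  Distance 0: (x=6, y=0)
  Distance 1: (x=5, y=0), (x=7, y=0), (x=6, y=1)
  Distance 2: (x=8, y=0), (x=5, y=1), (x=7, y=1), (x=6, y=2)
  Distance 3: (x=4, y=1), (x=8, y=1), (x=7, y=2), (x=6, y=3)
  Distance 4: (x=3, y=1), (x=9, y=1), (x=4, y=2), (x=5, y=3), (x=7, y=3)  <- goal reached here
One shortest path (4 moves): (x=6, y=0) -> (x=7, y=0) -> (x=7, y=1) -> (x=7, y=2) -> (x=7, y=3)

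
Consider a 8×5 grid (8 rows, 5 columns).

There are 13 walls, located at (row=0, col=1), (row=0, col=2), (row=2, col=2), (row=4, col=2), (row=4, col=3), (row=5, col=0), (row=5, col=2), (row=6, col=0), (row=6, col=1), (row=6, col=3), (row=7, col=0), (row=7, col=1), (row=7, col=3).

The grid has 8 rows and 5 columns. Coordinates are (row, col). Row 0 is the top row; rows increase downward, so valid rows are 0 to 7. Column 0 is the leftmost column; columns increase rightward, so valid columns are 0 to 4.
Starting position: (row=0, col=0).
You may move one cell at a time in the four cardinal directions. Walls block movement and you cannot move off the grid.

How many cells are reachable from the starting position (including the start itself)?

Answer: Reachable cells: 25

Derivation:
BFS flood-fill from (row=0, col=0):
  Distance 0: (row=0, col=0)
  Distance 1: (row=1, col=0)
  Distance 2: (row=1, col=1), (row=2, col=0)
  Distance 3: (row=1, col=2), (row=2, col=1), (row=3, col=0)
  Distance 4: (row=1, col=3), (row=3, col=1), (row=4, col=0)
  Distance 5: (row=0, col=3), (row=1, col=4), (row=2, col=3), (row=3, col=2), (row=4, col=1)
  Distance 6: (row=0, col=4), (row=2, col=4), (row=3, col=3), (row=5, col=1)
  Distance 7: (row=3, col=4)
  Distance 8: (row=4, col=4)
  Distance 9: (row=5, col=4)
  Distance 10: (row=5, col=3), (row=6, col=4)
  Distance 11: (row=7, col=4)
Total reachable: 25 (grid has 27 open cells total)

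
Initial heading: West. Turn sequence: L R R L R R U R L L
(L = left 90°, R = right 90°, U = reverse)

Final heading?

Start: West
  L (left (90° counter-clockwise)) -> South
  R (right (90° clockwise)) -> West
  R (right (90° clockwise)) -> North
  L (left (90° counter-clockwise)) -> West
  R (right (90° clockwise)) -> North
  R (right (90° clockwise)) -> East
  U (U-turn (180°)) -> West
  R (right (90° clockwise)) -> North
  L (left (90° counter-clockwise)) -> West
  L (left (90° counter-clockwise)) -> South
Final: South

Answer: Final heading: South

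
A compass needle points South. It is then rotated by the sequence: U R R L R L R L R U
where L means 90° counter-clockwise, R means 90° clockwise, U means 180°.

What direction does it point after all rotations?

Answer: Final heading: North

Derivation:
Start: South
  U (U-turn (180°)) -> North
  R (right (90° clockwise)) -> East
  R (right (90° clockwise)) -> South
  L (left (90° counter-clockwise)) -> East
  R (right (90° clockwise)) -> South
  L (left (90° counter-clockwise)) -> East
  R (right (90° clockwise)) -> South
  L (left (90° counter-clockwise)) -> East
  R (right (90° clockwise)) -> South
  U (U-turn (180°)) -> North
Final: North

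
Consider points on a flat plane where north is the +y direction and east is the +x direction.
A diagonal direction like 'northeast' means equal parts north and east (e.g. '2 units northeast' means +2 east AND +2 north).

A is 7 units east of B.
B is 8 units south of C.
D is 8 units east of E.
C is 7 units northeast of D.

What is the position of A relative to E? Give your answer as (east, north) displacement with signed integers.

Place E at the origin (east=0, north=0).
  D is 8 units east of E: delta (east=+8, north=+0); D at (east=8, north=0).
  C is 7 units northeast of D: delta (east=+7, north=+7); C at (east=15, north=7).
  B is 8 units south of C: delta (east=+0, north=-8); B at (east=15, north=-1).
  A is 7 units east of B: delta (east=+7, north=+0); A at (east=22, north=-1).
Therefore A relative to E: (east=22, north=-1).

Answer: A is at (east=22, north=-1) relative to E.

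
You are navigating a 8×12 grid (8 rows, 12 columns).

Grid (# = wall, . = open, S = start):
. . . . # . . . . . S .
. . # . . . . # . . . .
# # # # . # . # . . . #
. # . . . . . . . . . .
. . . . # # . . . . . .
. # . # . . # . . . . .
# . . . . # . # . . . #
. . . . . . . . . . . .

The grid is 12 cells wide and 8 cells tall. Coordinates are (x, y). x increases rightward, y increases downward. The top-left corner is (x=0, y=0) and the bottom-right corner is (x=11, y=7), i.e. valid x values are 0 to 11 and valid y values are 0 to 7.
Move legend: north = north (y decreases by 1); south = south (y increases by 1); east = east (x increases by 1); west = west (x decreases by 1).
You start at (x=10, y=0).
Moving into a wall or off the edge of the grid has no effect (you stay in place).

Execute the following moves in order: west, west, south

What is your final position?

Answer: Final position: (x=8, y=1)

Derivation:
Start: (x=10, y=0)
  west (west): (x=10, y=0) -> (x=9, y=0)
  west (west): (x=9, y=0) -> (x=8, y=0)
  south (south): (x=8, y=0) -> (x=8, y=1)
Final: (x=8, y=1)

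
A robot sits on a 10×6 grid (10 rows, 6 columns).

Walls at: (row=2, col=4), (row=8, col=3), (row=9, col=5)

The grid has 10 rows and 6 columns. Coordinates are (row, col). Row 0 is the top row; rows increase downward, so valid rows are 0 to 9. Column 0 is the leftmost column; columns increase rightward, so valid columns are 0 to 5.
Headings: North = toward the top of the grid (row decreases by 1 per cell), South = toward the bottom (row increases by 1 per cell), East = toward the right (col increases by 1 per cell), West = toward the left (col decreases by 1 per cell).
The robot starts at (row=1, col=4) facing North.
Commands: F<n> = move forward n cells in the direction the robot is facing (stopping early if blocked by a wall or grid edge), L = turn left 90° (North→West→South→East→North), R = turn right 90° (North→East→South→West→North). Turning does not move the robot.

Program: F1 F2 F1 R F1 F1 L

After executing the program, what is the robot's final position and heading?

Answer: Final position: (row=0, col=5), facing North

Derivation:
Start: (row=1, col=4), facing North
  F1: move forward 1, now at (row=0, col=4)
  F2: move forward 0/2 (blocked), now at (row=0, col=4)
  F1: move forward 0/1 (blocked), now at (row=0, col=4)
  R: turn right, now facing East
  F1: move forward 1, now at (row=0, col=5)
  F1: move forward 0/1 (blocked), now at (row=0, col=5)
  L: turn left, now facing North
Final: (row=0, col=5), facing North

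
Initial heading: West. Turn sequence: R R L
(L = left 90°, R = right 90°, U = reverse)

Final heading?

Answer: Final heading: North

Derivation:
Start: West
  R (right (90° clockwise)) -> North
  R (right (90° clockwise)) -> East
  L (left (90° counter-clockwise)) -> North
Final: North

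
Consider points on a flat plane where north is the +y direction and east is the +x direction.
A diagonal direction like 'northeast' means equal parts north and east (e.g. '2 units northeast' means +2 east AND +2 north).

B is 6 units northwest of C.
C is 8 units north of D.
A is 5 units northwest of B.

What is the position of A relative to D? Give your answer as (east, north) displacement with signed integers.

Place D at the origin (east=0, north=0).
  C is 8 units north of D: delta (east=+0, north=+8); C at (east=0, north=8).
  B is 6 units northwest of C: delta (east=-6, north=+6); B at (east=-6, north=14).
  A is 5 units northwest of B: delta (east=-5, north=+5); A at (east=-11, north=19).
Therefore A relative to D: (east=-11, north=19).

Answer: A is at (east=-11, north=19) relative to D.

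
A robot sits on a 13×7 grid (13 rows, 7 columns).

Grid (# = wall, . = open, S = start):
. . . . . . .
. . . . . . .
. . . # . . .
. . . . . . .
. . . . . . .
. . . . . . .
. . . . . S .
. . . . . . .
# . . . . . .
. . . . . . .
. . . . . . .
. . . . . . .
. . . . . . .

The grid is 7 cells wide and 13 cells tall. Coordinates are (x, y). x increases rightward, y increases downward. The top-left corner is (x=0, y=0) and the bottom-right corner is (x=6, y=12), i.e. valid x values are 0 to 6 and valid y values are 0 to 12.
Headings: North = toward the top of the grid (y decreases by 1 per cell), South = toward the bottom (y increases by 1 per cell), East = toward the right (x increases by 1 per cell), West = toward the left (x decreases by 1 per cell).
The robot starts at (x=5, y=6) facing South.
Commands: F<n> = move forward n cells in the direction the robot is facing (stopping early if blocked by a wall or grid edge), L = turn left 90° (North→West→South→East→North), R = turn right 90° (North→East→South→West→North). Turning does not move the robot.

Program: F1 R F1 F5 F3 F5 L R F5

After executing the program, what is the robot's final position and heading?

Start: (x=5, y=6), facing South
  F1: move forward 1, now at (x=5, y=7)
  R: turn right, now facing West
  F1: move forward 1, now at (x=4, y=7)
  F5: move forward 4/5 (blocked), now at (x=0, y=7)
  F3: move forward 0/3 (blocked), now at (x=0, y=7)
  F5: move forward 0/5 (blocked), now at (x=0, y=7)
  L: turn left, now facing South
  R: turn right, now facing West
  F5: move forward 0/5 (blocked), now at (x=0, y=7)
Final: (x=0, y=7), facing West

Answer: Final position: (x=0, y=7), facing West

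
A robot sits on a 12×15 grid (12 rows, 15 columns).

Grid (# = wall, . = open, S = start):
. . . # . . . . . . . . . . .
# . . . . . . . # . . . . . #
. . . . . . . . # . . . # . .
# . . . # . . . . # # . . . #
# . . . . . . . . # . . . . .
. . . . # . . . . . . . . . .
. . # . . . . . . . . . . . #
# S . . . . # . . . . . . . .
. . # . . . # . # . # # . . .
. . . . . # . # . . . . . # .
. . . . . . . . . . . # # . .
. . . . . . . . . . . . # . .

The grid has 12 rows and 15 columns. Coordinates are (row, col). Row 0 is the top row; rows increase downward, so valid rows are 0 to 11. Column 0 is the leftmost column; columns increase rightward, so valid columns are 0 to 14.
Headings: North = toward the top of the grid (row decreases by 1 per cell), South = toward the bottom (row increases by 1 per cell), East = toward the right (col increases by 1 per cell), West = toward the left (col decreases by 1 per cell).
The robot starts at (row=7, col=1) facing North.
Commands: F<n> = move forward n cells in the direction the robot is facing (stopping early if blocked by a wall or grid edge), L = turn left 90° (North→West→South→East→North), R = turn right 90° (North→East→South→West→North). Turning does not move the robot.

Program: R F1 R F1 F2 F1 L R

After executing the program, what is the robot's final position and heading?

Start: (row=7, col=1), facing North
  R: turn right, now facing East
  F1: move forward 1, now at (row=7, col=2)
  R: turn right, now facing South
  F1: move forward 0/1 (blocked), now at (row=7, col=2)
  F2: move forward 0/2 (blocked), now at (row=7, col=2)
  F1: move forward 0/1 (blocked), now at (row=7, col=2)
  L: turn left, now facing East
  R: turn right, now facing South
Final: (row=7, col=2), facing South

Answer: Final position: (row=7, col=2), facing South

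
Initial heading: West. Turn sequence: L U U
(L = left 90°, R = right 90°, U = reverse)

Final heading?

Start: West
  L (left (90° counter-clockwise)) -> South
  U (U-turn (180°)) -> North
  U (U-turn (180°)) -> South
Final: South

Answer: Final heading: South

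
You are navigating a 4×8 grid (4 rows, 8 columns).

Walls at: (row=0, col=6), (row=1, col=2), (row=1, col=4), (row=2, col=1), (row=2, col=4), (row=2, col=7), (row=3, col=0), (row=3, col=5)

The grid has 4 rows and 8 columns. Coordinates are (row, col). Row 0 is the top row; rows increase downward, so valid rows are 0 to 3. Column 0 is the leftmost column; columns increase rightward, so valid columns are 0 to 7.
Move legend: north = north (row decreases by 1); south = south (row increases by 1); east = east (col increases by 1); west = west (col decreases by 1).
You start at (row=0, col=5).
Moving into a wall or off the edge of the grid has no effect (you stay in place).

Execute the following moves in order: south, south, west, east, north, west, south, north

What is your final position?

Answer: Final position: (row=1, col=5)

Derivation:
Start: (row=0, col=5)
  south (south): (row=0, col=5) -> (row=1, col=5)
  south (south): (row=1, col=5) -> (row=2, col=5)
  west (west): blocked, stay at (row=2, col=5)
  east (east): (row=2, col=5) -> (row=2, col=6)
  north (north): (row=2, col=6) -> (row=1, col=6)
  west (west): (row=1, col=6) -> (row=1, col=5)
  south (south): (row=1, col=5) -> (row=2, col=5)
  north (north): (row=2, col=5) -> (row=1, col=5)
Final: (row=1, col=5)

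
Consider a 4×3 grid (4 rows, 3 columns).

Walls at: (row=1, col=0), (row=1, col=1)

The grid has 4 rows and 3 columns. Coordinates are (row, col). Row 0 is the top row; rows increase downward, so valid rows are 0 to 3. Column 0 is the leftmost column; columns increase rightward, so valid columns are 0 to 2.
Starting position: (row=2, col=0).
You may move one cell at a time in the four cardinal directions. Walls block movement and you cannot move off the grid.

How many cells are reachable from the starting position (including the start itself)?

BFS flood-fill from (row=2, col=0):
  Distance 0: (row=2, col=0)
  Distance 1: (row=2, col=1), (row=3, col=0)
  Distance 2: (row=2, col=2), (row=3, col=1)
  Distance 3: (row=1, col=2), (row=3, col=2)
  Distance 4: (row=0, col=2)
  Distance 5: (row=0, col=1)
  Distance 6: (row=0, col=0)
Total reachable: 10 (grid has 10 open cells total)

Answer: Reachable cells: 10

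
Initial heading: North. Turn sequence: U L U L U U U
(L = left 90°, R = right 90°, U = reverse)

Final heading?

Start: North
  U (U-turn (180°)) -> South
  L (left (90° counter-clockwise)) -> East
  U (U-turn (180°)) -> West
  L (left (90° counter-clockwise)) -> South
  U (U-turn (180°)) -> North
  U (U-turn (180°)) -> South
  U (U-turn (180°)) -> North
Final: North

Answer: Final heading: North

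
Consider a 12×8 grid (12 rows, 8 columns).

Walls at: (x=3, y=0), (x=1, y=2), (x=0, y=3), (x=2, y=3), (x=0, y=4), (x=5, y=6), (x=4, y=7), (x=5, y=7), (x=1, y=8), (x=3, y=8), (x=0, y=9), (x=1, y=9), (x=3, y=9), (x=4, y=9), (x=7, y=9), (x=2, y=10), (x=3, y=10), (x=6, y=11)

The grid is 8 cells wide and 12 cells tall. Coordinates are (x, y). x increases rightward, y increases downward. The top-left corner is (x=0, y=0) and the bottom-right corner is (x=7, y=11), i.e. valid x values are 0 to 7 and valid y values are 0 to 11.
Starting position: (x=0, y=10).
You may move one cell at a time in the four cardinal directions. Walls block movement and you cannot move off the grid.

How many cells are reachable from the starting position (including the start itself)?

BFS flood-fill from (x=0, y=10):
  Distance 0: (x=0, y=10)
  Distance 1: (x=1, y=10), (x=0, y=11)
  Distance 2: (x=1, y=11)
  Distance 3: (x=2, y=11)
  Distance 4: (x=3, y=11)
  Distance 5: (x=4, y=11)
  Distance 6: (x=4, y=10), (x=5, y=11)
  Distance 7: (x=5, y=10)
  Distance 8: (x=5, y=9), (x=6, y=10)
  Distance 9: (x=5, y=8), (x=6, y=9), (x=7, y=10)
  Distance 10: (x=4, y=8), (x=6, y=8), (x=7, y=11)
  Distance 11: (x=6, y=7), (x=7, y=8)
  Distance 12: (x=6, y=6), (x=7, y=7)
  Distance 13: (x=6, y=5), (x=7, y=6)
  Distance 14: (x=6, y=4), (x=5, y=5), (x=7, y=5)
  Distance 15: (x=6, y=3), (x=5, y=4), (x=7, y=4), (x=4, y=5)
  Distance 16: (x=6, y=2), (x=5, y=3), (x=7, y=3), (x=4, y=4), (x=3, y=5), (x=4, y=6)
  Distance 17: (x=6, y=1), (x=5, y=2), (x=7, y=2), (x=4, y=3), (x=3, y=4), (x=2, y=5), (x=3, y=6)
  Distance 18: (x=6, y=0), (x=5, y=1), (x=7, y=1), (x=4, y=2), (x=3, y=3), (x=2, y=4), (x=1, y=5), (x=2, y=6), (x=3, y=7)
  Distance 19: (x=5, y=0), (x=7, y=0), (x=4, y=1), (x=3, y=2), (x=1, y=4), (x=0, y=5), (x=1, y=6), (x=2, y=7)
  Distance 20: (x=4, y=0), (x=3, y=1), (x=2, y=2), (x=1, y=3), (x=0, y=6), (x=1, y=7), (x=2, y=8)
  Distance 21: (x=2, y=1), (x=0, y=7), (x=2, y=9)
  Distance 22: (x=2, y=0), (x=1, y=1), (x=0, y=8)
  Distance 23: (x=1, y=0), (x=0, y=1)
  Distance 24: (x=0, y=0), (x=0, y=2)
Total reachable: 78 (grid has 78 open cells total)

Answer: Reachable cells: 78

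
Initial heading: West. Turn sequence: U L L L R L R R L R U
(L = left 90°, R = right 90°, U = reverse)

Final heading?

Answer: Final heading: South

Derivation:
Start: West
  U (U-turn (180°)) -> East
  L (left (90° counter-clockwise)) -> North
  L (left (90° counter-clockwise)) -> West
  L (left (90° counter-clockwise)) -> South
  R (right (90° clockwise)) -> West
  L (left (90° counter-clockwise)) -> South
  R (right (90° clockwise)) -> West
  R (right (90° clockwise)) -> North
  L (left (90° counter-clockwise)) -> West
  R (right (90° clockwise)) -> North
  U (U-turn (180°)) -> South
Final: South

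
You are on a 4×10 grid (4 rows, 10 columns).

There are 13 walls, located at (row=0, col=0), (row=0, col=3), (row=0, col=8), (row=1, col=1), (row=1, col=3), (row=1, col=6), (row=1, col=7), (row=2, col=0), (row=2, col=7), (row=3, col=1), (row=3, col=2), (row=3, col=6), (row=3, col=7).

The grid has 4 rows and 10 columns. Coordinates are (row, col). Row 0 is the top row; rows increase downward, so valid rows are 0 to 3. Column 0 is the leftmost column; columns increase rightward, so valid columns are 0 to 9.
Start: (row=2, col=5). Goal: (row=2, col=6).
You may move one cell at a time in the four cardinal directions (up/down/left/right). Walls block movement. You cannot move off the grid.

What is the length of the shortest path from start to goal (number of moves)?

Answer: Shortest path length: 1

Derivation:
BFS from (row=2, col=5) until reaching (row=2, col=6):
  Distance 0: (row=2, col=5)
  Distance 1: (row=1, col=5), (row=2, col=4), (row=2, col=6), (row=3, col=5)  <- goal reached here
One shortest path (1 moves): (row=2, col=5) -> (row=2, col=6)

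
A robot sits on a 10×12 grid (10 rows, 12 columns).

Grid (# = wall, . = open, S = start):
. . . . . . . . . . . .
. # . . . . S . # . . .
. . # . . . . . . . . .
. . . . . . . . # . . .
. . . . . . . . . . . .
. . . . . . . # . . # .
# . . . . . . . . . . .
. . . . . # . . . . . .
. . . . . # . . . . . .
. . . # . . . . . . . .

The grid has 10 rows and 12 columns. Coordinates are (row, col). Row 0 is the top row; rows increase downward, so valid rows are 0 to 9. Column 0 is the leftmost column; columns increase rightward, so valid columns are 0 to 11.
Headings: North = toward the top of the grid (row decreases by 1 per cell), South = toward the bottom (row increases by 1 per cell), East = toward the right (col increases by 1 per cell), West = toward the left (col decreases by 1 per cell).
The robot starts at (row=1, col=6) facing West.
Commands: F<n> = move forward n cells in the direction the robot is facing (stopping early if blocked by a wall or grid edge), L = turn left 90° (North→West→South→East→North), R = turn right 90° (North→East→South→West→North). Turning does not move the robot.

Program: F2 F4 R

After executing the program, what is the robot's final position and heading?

Start: (row=1, col=6), facing West
  F2: move forward 2, now at (row=1, col=4)
  F4: move forward 2/4 (blocked), now at (row=1, col=2)
  R: turn right, now facing North
Final: (row=1, col=2), facing North

Answer: Final position: (row=1, col=2), facing North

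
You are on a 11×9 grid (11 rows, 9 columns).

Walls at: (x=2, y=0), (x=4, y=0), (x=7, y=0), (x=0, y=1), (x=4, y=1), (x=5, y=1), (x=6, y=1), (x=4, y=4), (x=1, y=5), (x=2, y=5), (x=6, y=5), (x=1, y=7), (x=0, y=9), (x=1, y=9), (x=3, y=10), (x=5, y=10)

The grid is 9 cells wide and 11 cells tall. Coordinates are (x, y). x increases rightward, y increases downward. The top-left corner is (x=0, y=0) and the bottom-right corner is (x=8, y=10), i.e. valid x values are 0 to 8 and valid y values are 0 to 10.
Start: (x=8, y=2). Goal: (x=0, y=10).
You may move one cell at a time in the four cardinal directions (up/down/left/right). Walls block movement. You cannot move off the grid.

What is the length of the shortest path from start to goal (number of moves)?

Answer: Shortest path length: 16

Derivation:
BFS from (x=8, y=2) until reaching (x=0, y=10):
  Distance 0: (x=8, y=2)
  Distance 1: (x=8, y=1), (x=7, y=2), (x=8, y=3)
  Distance 2: (x=8, y=0), (x=7, y=1), (x=6, y=2), (x=7, y=3), (x=8, y=4)
  Distance 3: (x=5, y=2), (x=6, y=3), (x=7, y=4), (x=8, y=5)
  Distance 4: (x=4, y=2), (x=5, y=3), (x=6, y=4), (x=7, y=5), (x=8, y=6)
  Distance 5: (x=3, y=2), (x=4, y=3), (x=5, y=4), (x=7, y=6), (x=8, y=7)
  Distance 6: (x=3, y=1), (x=2, y=2), (x=3, y=3), (x=5, y=5), (x=6, y=6), (x=7, y=7), (x=8, y=8)
  Distance 7: (x=3, y=0), (x=2, y=1), (x=1, y=2), (x=2, y=3), (x=3, y=4), (x=4, y=5), (x=5, y=6), (x=6, y=7), (x=7, y=8), (x=8, y=9)
  Distance 8: (x=1, y=1), (x=0, y=2), (x=1, y=3), (x=2, y=4), (x=3, y=5), (x=4, y=6), (x=5, y=7), (x=6, y=8), (x=7, y=9), (x=8, y=10)
  Distance 9: (x=1, y=0), (x=0, y=3), (x=1, y=4), (x=3, y=6), (x=4, y=7), (x=5, y=8), (x=6, y=9), (x=7, y=10)
  Distance 10: (x=0, y=0), (x=0, y=4), (x=2, y=6), (x=3, y=7), (x=4, y=8), (x=5, y=9), (x=6, y=10)
  Distance 11: (x=0, y=5), (x=1, y=6), (x=2, y=7), (x=3, y=8), (x=4, y=9)
  Distance 12: (x=0, y=6), (x=2, y=8), (x=3, y=9), (x=4, y=10)
  Distance 13: (x=0, y=7), (x=1, y=8), (x=2, y=9)
  Distance 14: (x=0, y=8), (x=2, y=10)
  Distance 15: (x=1, y=10)
  Distance 16: (x=0, y=10)  <- goal reached here
One shortest path (16 moves): (x=8, y=2) -> (x=7, y=2) -> (x=6, y=2) -> (x=5, y=2) -> (x=4, y=2) -> (x=3, y=2) -> (x=3, y=3) -> (x=3, y=4) -> (x=3, y=5) -> (x=3, y=6) -> (x=2, y=6) -> (x=2, y=7) -> (x=2, y=8) -> (x=2, y=9) -> (x=2, y=10) -> (x=1, y=10) -> (x=0, y=10)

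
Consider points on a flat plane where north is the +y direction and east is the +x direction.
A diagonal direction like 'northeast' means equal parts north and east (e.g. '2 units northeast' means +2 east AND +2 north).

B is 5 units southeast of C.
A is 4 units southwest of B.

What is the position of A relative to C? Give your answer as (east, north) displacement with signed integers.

Place C at the origin (east=0, north=0).
  B is 5 units southeast of C: delta (east=+5, north=-5); B at (east=5, north=-5).
  A is 4 units southwest of B: delta (east=-4, north=-4); A at (east=1, north=-9).
Therefore A relative to C: (east=1, north=-9).

Answer: A is at (east=1, north=-9) relative to C.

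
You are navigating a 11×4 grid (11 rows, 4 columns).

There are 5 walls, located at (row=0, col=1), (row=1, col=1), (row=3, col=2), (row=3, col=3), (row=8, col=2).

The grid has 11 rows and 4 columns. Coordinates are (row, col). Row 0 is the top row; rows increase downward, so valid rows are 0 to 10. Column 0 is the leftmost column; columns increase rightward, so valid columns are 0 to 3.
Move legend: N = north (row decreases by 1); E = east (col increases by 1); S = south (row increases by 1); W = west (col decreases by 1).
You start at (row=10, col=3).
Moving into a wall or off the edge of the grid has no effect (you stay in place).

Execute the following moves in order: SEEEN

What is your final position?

Start: (row=10, col=3)
  S (south): blocked, stay at (row=10, col=3)
  [×3]E (east): blocked, stay at (row=10, col=3)
  N (north): (row=10, col=3) -> (row=9, col=3)
Final: (row=9, col=3)

Answer: Final position: (row=9, col=3)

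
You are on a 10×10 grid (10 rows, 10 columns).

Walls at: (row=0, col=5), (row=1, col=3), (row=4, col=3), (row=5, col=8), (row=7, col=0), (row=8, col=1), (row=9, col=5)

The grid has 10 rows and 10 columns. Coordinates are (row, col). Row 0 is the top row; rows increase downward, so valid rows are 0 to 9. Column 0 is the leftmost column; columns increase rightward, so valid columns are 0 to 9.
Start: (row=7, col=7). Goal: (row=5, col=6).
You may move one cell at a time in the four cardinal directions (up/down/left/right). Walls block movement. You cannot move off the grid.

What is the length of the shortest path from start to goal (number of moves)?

Answer: Shortest path length: 3

Derivation:
BFS from (row=7, col=7) until reaching (row=5, col=6):
  Distance 0: (row=7, col=7)
  Distance 1: (row=6, col=7), (row=7, col=6), (row=7, col=8), (row=8, col=7)
  Distance 2: (row=5, col=7), (row=6, col=6), (row=6, col=8), (row=7, col=5), (row=7, col=9), (row=8, col=6), (row=8, col=8), (row=9, col=7)
  Distance 3: (row=4, col=7), (row=5, col=6), (row=6, col=5), (row=6, col=9), (row=7, col=4), (row=8, col=5), (row=8, col=9), (row=9, col=6), (row=9, col=8)  <- goal reached here
One shortest path (3 moves): (row=7, col=7) -> (row=7, col=6) -> (row=6, col=6) -> (row=5, col=6)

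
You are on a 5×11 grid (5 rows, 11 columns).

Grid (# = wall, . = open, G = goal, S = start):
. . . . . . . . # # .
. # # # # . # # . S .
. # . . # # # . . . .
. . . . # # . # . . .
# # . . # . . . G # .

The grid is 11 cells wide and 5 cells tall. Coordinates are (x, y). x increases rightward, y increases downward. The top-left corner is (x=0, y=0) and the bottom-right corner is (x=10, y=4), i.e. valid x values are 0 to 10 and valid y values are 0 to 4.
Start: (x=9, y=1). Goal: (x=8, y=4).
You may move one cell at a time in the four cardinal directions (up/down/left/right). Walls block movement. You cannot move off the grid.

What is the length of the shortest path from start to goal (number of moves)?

BFS from (x=9, y=1) until reaching (x=8, y=4):
  Distance 0: (x=9, y=1)
  Distance 1: (x=8, y=1), (x=10, y=1), (x=9, y=2)
  Distance 2: (x=10, y=0), (x=8, y=2), (x=10, y=2), (x=9, y=3)
  Distance 3: (x=7, y=2), (x=8, y=3), (x=10, y=3)
  Distance 4: (x=8, y=4), (x=10, y=4)  <- goal reached here
One shortest path (4 moves): (x=9, y=1) -> (x=8, y=1) -> (x=8, y=2) -> (x=8, y=3) -> (x=8, y=4)

Answer: Shortest path length: 4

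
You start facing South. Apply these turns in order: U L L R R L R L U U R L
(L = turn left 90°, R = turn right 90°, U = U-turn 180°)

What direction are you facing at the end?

Start: South
  U (U-turn (180°)) -> North
  L (left (90° counter-clockwise)) -> West
  L (left (90° counter-clockwise)) -> South
  R (right (90° clockwise)) -> West
  R (right (90° clockwise)) -> North
  L (left (90° counter-clockwise)) -> West
  R (right (90° clockwise)) -> North
  L (left (90° counter-clockwise)) -> West
  U (U-turn (180°)) -> East
  U (U-turn (180°)) -> West
  R (right (90° clockwise)) -> North
  L (left (90° counter-clockwise)) -> West
Final: West

Answer: Final heading: West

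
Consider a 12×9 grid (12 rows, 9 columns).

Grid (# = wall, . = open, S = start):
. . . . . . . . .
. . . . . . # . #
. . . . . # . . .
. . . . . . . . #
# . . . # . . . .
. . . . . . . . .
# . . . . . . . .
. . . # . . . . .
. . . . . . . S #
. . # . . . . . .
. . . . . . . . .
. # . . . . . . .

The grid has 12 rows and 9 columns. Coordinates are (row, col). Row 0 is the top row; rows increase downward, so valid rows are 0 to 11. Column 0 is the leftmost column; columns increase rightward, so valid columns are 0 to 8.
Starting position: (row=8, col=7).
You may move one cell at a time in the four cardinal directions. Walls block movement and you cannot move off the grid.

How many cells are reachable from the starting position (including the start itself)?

BFS flood-fill from (row=8, col=7):
  Distance 0: (row=8, col=7)
  Distance 1: (row=7, col=7), (row=8, col=6), (row=9, col=7)
  Distance 2: (row=6, col=7), (row=7, col=6), (row=7, col=8), (row=8, col=5), (row=9, col=6), (row=9, col=8), (row=10, col=7)
  Distance 3: (row=5, col=7), (row=6, col=6), (row=6, col=8), (row=7, col=5), (row=8, col=4), (row=9, col=5), (row=10, col=6), (row=10, col=8), (row=11, col=7)
  Distance 4: (row=4, col=7), (row=5, col=6), (row=5, col=8), (row=6, col=5), (row=7, col=4), (row=8, col=3), (row=9, col=4), (row=10, col=5), (row=11, col=6), (row=11, col=8)
  Distance 5: (row=3, col=7), (row=4, col=6), (row=4, col=8), (row=5, col=5), (row=6, col=4), (row=8, col=2), (row=9, col=3), (row=10, col=4), (row=11, col=5)
  Distance 6: (row=2, col=7), (row=3, col=6), (row=4, col=5), (row=5, col=4), (row=6, col=3), (row=7, col=2), (row=8, col=1), (row=10, col=3), (row=11, col=4)
  Distance 7: (row=1, col=7), (row=2, col=6), (row=2, col=8), (row=3, col=5), (row=5, col=3), (row=6, col=2), (row=7, col=1), (row=8, col=0), (row=9, col=1), (row=10, col=2), (row=11, col=3)
  Distance 8: (row=0, col=7), (row=3, col=4), (row=4, col=3), (row=5, col=2), (row=6, col=1), (row=7, col=0), (row=9, col=0), (row=10, col=1), (row=11, col=2)
  Distance 9: (row=0, col=6), (row=0, col=8), (row=2, col=4), (row=3, col=3), (row=4, col=2), (row=5, col=1), (row=10, col=0)
  Distance 10: (row=0, col=5), (row=1, col=4), (row=2, col=3), (row=3, col=2), (row=4, col=1), (row=5, col=0), (row=11, col=0)
  Distance 11: (row=0, col=4), (row=1, col=3), (row=1, col=5), (row=2, col=2), (row=3, col=1)
  Distance 12: (row=0, col=3), (row=1, col=2), (row=2, col=1), (row=3, col=0)
  Distance 13: (row=0, col=2), (row=1, col=1), (row=2, col=0)
  Distance 14: (row=0, col=1), (row=1, col=0)
  Distance 15: (row=0, col=0)
Total reachable: 97 (grid has 97 open cells total)

Answer: Reachable cells: 97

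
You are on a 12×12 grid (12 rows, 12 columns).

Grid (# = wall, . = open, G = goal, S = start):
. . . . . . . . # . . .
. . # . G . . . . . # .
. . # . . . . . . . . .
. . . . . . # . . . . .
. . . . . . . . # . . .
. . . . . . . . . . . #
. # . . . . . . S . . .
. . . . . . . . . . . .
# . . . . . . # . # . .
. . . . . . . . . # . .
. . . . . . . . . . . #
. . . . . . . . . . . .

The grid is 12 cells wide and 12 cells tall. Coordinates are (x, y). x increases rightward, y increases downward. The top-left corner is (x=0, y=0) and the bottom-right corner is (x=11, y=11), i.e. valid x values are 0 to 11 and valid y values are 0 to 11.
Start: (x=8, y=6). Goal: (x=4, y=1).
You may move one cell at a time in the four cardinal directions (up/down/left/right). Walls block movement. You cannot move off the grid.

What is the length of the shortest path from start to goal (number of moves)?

BFS from (x=8, y=6) until reaching (x=4, y=1):
  Distance 0: (x=8, y=6)
  Distance 1: (x=8, y=5), (x=7, y=6), (x=9, y=6), (x=8, y=7)
  Distance 2: (x=7, y=5), (x=9, y=5), (x=6, y=6), (x=10, y=6), (x=7, y=7), (x=9, y=7), (x=8, y=8)
  Distance 3: (x=7, y=4), (x=9, y=4), (x=6, y=5), (x=10, y=5), (x=5, y=6), (x=11, y=6), (x=6, y=7), (x=10, y=7), (x=8, y=9)
  Distance 4: (x=7, y=3), (x=9, y=3), (x=6, y=4), (x=10, y=4), (x=5, y=5), (x=4, y=6), (x=5, y=7), (x=11, y=7), (x=6, y=8), (x=10, y=8), (x=7, y=9), (x=8, y=10)
  Distance 5: (x=7, y=2), (x=9, y=2), (x=8, y=3), (x=10, y=3), (x=5, y=4), (x=11, y=4), (x=4, y=5), (x=3, y=6), (x=4, y=7), (x=5, y=8), (x=11, y=8), (x=6, y=9), (x=10, y=9), (x=7, y=10), (x=9, y=10), (x=8, y=11)
  Distance 6: (x=7, y=1), (x=9, y=1), (x=6, y=2), (x=8, y=2), (x=10, y=2), (x=5, y=3), (x=11, y=3), (x=4, y=4), (x=3, y=5), (x=2, y=6), (x=3, y=7), (x=4, y=8), (x=5, y=9), (x=11, y=9), (x=6, y=10), (x=10, y=10), (x=7, y=11), (x=9, y=11)
  Distance 7: (x=7, y=0), (x=9, y=0), (x=6, y=1), (x=8, y=1), (x=5, y=2), (x=11, y=2), (x=4, y=3), (x=3, y=4), (x=2, y=5), (x=2, y=7), (x=3, y=8), (x=4, y=9), (x=5, y=10), (x=6, y=11), (x=10, y=11)
  Distance 8: (x=6, y=0), (x=10, y=0), (x=5, y=1), (x=11, y=1), (x=4, y=2), (x=3, y=3), (x=2, y=4), (x=1, y=5), (x=1, y=7), (x=2, y=8), (x=3, y=9), (x=4, y=10), (x=5, y=11), (x=11, y=11)
  Distance 9: (x=5, y=0), (x=11, y=0), (x=4, y=1), (x=3, y=2), (x=2, y=3), (x=1, y=4), (x=0, y=5), (x=0, y=7), (x=1, y=8), (x=2, y=9), (x=3, y=10), (x=4, y=11)  <- goal reached here
One shortest path (9 moves): (x=8, y=6) -> (x=7, y=6) -> (x=6, y=6) -> (x=5, y=6) -> (x=4, y=6) -> (x=4, y=5) -> (x=4, y=4) -> (x=4, y=3) -> (x=4, y=2) -> (x=4, y=1)

Answer: Shortest path length: 9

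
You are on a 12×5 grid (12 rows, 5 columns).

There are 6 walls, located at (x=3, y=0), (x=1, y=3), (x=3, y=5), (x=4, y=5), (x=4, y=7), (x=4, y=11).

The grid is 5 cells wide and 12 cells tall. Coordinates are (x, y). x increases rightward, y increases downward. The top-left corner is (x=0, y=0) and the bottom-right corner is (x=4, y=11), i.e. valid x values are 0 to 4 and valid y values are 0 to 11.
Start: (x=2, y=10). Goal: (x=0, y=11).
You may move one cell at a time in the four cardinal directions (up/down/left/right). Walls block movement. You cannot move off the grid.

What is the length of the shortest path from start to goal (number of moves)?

Answer: Shortest path length: 3

Derivation:
BFS from (x=2, y=10) until reaching (x=0, y=11):
  Distance 0: (x=2, y=10)
  Distance 1: (x=2, y=9), (x=1, y=10), (x=3, y=10), (x=2, y=11)
  Distance 2: (x=2, y=8), (x=1, y=9), (x=3, y=9), (x=0, y=10), (x=4, y=10), (x=1, y=11), (x=3, y=11)
  Distance 3: (x=2, y=7), (x=1, y=8), (x=3, y=8), (x=0, y=9), (x=4, y=9), (x=0, y=11)  <- goal reached here
One shortest path (3 moves): (x=2, y=10) -> (x=1, y=10) -> (x=0, y=10) -> (x=0, y=11)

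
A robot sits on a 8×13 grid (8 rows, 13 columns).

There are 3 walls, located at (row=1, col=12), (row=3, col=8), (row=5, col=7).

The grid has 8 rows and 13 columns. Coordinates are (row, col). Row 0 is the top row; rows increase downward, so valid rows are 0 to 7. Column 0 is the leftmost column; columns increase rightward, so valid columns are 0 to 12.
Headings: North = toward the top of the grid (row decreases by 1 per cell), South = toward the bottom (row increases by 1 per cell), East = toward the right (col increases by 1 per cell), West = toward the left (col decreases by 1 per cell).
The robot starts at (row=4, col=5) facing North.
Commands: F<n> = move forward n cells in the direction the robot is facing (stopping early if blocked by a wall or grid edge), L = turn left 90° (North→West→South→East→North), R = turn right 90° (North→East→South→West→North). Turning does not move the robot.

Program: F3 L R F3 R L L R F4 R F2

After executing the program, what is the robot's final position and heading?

Answer: Final position: (row=0, col=7), facing East

Derivation:
Start: (row=4, col=5), facing North
  F3: move forward 3, now at (row=1, col=5)
  L: turn left, now facing West
  R: turn right, now facing North
  F3: move forward 1/3 (blocked), now at (row=0, col=5)
  R: turn right, now facing East
  L: turn left, now facing North
  L: turn left, now facing West
  R: turn right, now facing North
  F4: move forward 0/4 (blocked), now at (row=0, col=5)
  R: turn right, now facing East
  F2: move forward 2, now at (row=0, col=7)
Final: (row=0, col=7), facing East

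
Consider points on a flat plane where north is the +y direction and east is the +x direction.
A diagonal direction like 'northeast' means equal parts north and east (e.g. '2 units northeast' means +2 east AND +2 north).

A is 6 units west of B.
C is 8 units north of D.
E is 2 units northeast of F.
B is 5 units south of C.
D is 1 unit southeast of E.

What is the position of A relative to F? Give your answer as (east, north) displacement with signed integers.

Answer: A is at (east=-3, north=4) relative to F.

Derivation:
Place F at the origin (east=0, north=0).
  E is 2 units northeast of F: delta (east=+2, north=+2); E at (east=2, north=2).
  D is 1 unit southeast of E: delta (east=+1, north=-1); D at (east=3, north=1).
  C is 8 units north of D: delta (east=+0, north=+8); C at (east=3, north=9).
  B is 5 units south of C: delta (east=+0, north=-5); B at (east=3, north=4).
  A is 6 units west of B: delta (east=-6, north=+0); A at (east=-3, north=4).
Therefore A relative to F: (east=-3, north=4).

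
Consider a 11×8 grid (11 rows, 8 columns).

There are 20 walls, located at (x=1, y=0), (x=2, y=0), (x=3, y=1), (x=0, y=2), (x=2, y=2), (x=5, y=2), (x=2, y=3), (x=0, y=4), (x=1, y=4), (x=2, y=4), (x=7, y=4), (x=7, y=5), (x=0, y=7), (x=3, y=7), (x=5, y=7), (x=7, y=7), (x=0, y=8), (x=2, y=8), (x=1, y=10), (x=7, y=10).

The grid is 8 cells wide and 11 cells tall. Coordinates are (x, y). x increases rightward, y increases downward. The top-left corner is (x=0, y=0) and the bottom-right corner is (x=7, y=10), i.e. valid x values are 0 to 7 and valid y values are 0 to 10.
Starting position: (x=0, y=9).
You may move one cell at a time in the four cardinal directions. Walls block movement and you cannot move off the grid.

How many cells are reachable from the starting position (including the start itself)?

BFS flood-fill from (x=0, y=9):
  Distance 0: (x=0, y=9)
  Distance 1: (x=1, y=9), (x=0, y=10)
  Distance 2: (x=1, y=8), (x=2, y=9)
  Distance 3: (x=1, y=7), (x=3, y=9), (x=2, y=10)
  Distance 4: (x=1, y=6), (x=2, y=7), (x=3, y=8), (x=4, y=9), (x=3, y=10)
  Distance 5: (x=1, y=5), (x=0, y=6), (x=2, y=6), (x=4, y=8), (x=5, y=9), (x=4, y=10)
  Distance 6: (x=0, y=5), (x=2, y=5), (x=3, y=6), (x=4, y=7), (x=5, y=8), (x=6, y=9), (x=5, y=10)
  Distance 7: (x=3, y=5), (x=4, y=6), (x=6, y=8), (x=7, y=9), (x=6, y=10)
  Distance 8: (x=3, y=4), (x=4, y=5), (x=5, y=6), (x=6, y=7), (x=7, y=8)
  Distance 9: (x=3, y=3), (x=4, y=4), (x=5, y=5), (x=6, y=6)
  Distance 10: (x=3, y=2), (x=4, y=3), (x=5, y=4), (x=6, y=5), (x=7, y=6)
  Distance 11: (x=4, y=2), (x=5, y=3), (x=6, y=4)
  Distance 12: (x=4, y=1), (x=6, y=3)
  Distance 13: (x=4, y=0), (x=5, y=1), (x=6, y=2), (x=7, y=3)
  Distance 14: (x=3, y=0), (x=5, y=0), (x=6, y=1), (x=7, y=2)
  Distance 15: (x=6, y=0), (x=7, y=1)
  Distance 16: (x=7, y=0)
Total reachable: 61 (grid has 68 open cells total)

Answer: Reachable cells: 61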